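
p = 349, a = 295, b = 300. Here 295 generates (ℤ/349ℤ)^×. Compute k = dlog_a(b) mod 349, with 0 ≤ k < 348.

92

Baby-step giant-step with m = ceil(sqrt(348)) = 19.
Baby table (295^j mod 349 for j=0..18):
  0:1  1:295  2:124  3:284  4:20  5:316  6:37  7:96
  8:51  9:38  10:42  11:175  12:322  13:62  14:142  15:10
  16:158  17:193  18:48
Giant step factor: 295^(-19) ≡ 89 (mod 349).
Scan 300·89^i mod 349 for i = 0, 1, …:
  i=0: 300   i=1: 176   i=2: 308   i=3: 190
  i=4: 158
Match at i=4, j=16: k = 4·19 + 16 = 92.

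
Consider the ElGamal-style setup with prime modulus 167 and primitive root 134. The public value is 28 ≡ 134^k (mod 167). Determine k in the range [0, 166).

Baby-step giant-step with m = ceil(sqrt(166)) = 13.
Baby table (134^j mod 167 for j=0..12):
  0:1  1:134  2:87  3:135  4:54  5:55  6:22  7:109
  8:77  9:131  10:19  11:41  12:150
Giant step factor: 134^(-13) ≡ 103 (mod 167).
Scan 28·103^i mod 167 for i = 0, 1, …:
  i=0: 28   i=1: 45   i=2: 126   i=3: 119
  i=4: 66   i=5: 118   i=6: 130   i=7: 30
  i=8: 84   i=9: 135
Match at i=9, j=3: k = 9·13 + 3 = 120.

120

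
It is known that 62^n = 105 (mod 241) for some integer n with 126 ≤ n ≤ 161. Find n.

Compute 62^126 mod 241 = 41, then multiply by 62 repeatedly:
  62^126=41  62^127=132  62^128=231  62^129=103  62^130=120
  62^131=210  62^132=6  62^133=131  62^134=169  62^135=115
  62^136=141  62^137=66  62^138=236  62^139=172  62^140=60
  62^141=105
Found 105 at exponent 141.

141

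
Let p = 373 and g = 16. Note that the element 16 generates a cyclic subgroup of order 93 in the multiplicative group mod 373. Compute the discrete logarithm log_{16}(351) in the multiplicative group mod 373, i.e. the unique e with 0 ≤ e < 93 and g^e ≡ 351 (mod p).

Baby-step giant-step with m = ceil(sqrt(93)) = 10.
Baby table (16^j mod 373 for j=0..9):
  0:1  1:16  2:256  3:366  4:261  5:73  6:49  7:38
  8:235  9:30
Giant step factor: 16^(-10) ≡ 251 (mod 373).
Scan 351·251^i mod 373 for i = 0, 1, …:
  i=0: 351   i=1: 73
Match at i=1, j=5: e = 1·10 + 5 = 15.

15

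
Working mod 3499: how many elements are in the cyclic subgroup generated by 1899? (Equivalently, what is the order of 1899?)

The order of 1899 must divide p − 1 = 3498 = 2 · 3 · 11 · 53.
Divisors: 1, 2, 3, 6, 11, 22, 33, 53, 66, 106, 159, 318, 583, 1166, 1749, 3498.
Check each in increasing order: 1899^1 ≡ 1899;  1899^2 ≡ 2231;  1899^3 ≡ 2879;  1899^6 ≡ 3009;  1899^11 ≡ 506;  1899^22 ≡ 609;  1899^33 ≡ 242;  1899^53 ≡ 971;  1899^66 ≡ 2580;  1899^106 ≡ 1610;  1899^159 ≡ 2756;  1899^318 ≡ 2706;  1899^583 ≡ 3498;  1899^1166 ≡ 1.
Smallest exponent giving 1 is 1166.

1166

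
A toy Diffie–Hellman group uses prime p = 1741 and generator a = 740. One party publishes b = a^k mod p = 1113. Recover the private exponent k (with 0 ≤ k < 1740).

554

Baby-step giant-step with m = ceil(sqrt(1740)) = 42.
Baby table (740^j mod 1741 for j=0..41):
  0:1  1:740  2:926  3:1027  4:904  5:416  6:1424  7:455
  8:687  9:8  10:697  11:444  12:1252  13:268  14:1587  15:946
  16:158  17:273  18:64  19:353  20:70  21:1311  22:403  23:509
  24:604  25:1264  26:443  27:512  28:1083  29:560  30:42  31:1483
  32:590  33:1350  34:1407  35:62  36:614  37:1700  38:998  39:336
  40:1418  41:1238
Giant step factor: 740^(-42) ≡ 1441 (mod 1741).
Scan 1113·1441^i mod 1741 for i = 0, 1, …:
  i=0: 1113   i=1: 372   i=2: 1565   i=3: 570
  i=4: 1359   i=5: 1435   i=6: 1268   i=7: 879
  i=8: 932   i=9: 701   i=10: 361   i=11: 1383
  i=12: 1199   i=13: 687
Match at i=13, j=8: k = 13·42 + 8 = 554.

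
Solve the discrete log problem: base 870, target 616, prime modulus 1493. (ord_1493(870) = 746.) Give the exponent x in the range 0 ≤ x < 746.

517

Baby-step giant-step with m = ceil(sqrt(746)) = 28.
Baby table (870^j mod 1493 for j=0..27):
  0:1  1:870  2:1442  3:420  4:1108  5:975  6:226  7:1037
  8:418  9:861  10:1077  11:879  12:314  13:1454  14:409  15:496
  16:43  17:85  18:793  19:144  20:1361  21:121  22:760  23:1294
  24:58  25:1191  26:28  27:472
Giant step factor: 870^(-28) ≡ 758 (mod 1493).
Scan 616·758^i mod 1493 for i = 0, 1, …:
  i=0: 616   i=1: 1112   i=2: 844   i=3: 748
  i=4: 1137   i=5: 385   i=6: 695   i=7: 1274
  i=8: 1214   i=9: 524     …   i=17: 451
  i=18: 1454
Match at i=18, j=13: x = 18·28 + 13 = 517.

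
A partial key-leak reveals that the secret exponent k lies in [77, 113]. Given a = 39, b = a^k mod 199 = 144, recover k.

78

Compute 39^77 mod 199 = 19, then multiply by 39 repeatedly:
  39^77=19  39^78=144
Found 144 at exponent 78.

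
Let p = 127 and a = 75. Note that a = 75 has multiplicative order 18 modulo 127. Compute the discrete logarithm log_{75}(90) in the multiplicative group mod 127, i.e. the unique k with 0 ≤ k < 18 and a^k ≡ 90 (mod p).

11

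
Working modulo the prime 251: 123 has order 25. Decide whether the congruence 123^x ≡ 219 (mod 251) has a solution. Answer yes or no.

yes

⟨123⟩ has order 25; its elements mod 251 are {1, 4, 5, 16, 20, 25, 51, 63, 64, 69, 80, 91, 94, 100, 113, 123, 125, 149, 201, 204, 211, 219, 241, 243, 249}.
219 is in this set.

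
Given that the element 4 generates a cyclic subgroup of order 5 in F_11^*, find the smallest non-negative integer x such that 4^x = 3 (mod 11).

4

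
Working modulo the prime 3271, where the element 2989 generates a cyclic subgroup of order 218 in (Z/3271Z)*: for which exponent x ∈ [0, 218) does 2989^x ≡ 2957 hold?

22

Baby-step giant-step with m = ceil(sqrt(218)) = 15.
Baby table (2989^j mod 3271 for j=0..14):
  0:1  1:2989  2:1020  3:208  4:222  5:2816  6:741  7:382
  8:219  9:391  10:952  11:3029  12:2824  13:1756  14:2000
Giant step factor: 2989^(-15) ≡ 978 (mod 3271).
Scan 2957·978^i mod 3271 for i = 0, 1, …:
  i=0: 2957   i=1: 382
Match at i=1, j=7: x = 1·15 + 7 = 22.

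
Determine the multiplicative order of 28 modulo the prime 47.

23

The order of 28 must divide p − 1 = 46 = 2 · 23.
Divisors: 1, 2, 23, 46.
Check each in increasing order: 28^1 ≡ 28;  28^2 ≡ 32;  28^23 ≡ 1.
Smallest exponent giving 1 is 23.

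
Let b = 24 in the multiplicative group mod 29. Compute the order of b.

7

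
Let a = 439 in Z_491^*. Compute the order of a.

490

The order of 439 must divide p − 1 = 490 = 2 · 5 · 7^2.
Divisors: 1, 2, 5, 7, 10, 14, 35, 49, 70, 98, 245, 490.
Check each in increasing order: 439^1 ≡ 439;  439^2 ≡ 249;  439^5 ≡ 345;  439^7 ≡ 471;  439^10 ≡ 203;  439^14 ≡ 400;  439^35 ≡ 338;  439^49 ≡ 175;  439^70 ≡ 332;  439^98 ≡ 183;  439^245 ≡ 490;  439^490 ≡ 1.
Smallest exponent giving 1 is 490.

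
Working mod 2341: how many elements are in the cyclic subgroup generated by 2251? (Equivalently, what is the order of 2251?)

468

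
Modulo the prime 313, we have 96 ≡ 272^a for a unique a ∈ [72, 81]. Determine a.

Compute 272^72 mod 313 = 44, then multiply by 272 repeatedly:
  272^72=44  272^73=74  272^74=96
Found 96 at exponent 74.

74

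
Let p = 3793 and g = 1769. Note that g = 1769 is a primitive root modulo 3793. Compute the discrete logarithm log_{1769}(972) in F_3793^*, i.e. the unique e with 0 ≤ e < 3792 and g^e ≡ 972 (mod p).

Baby-step giant-step with m = ceil(sqrt(3792)) = 62.
Baby table (1769^j mod 3793 for j=0..61):
  0:1  1:1769  2:136  3:1625  4:3324  5:1006  6:697  7:268
  8:3760  9:2311  10:3098  11:3270  12:305  13:939  14:3550  15:2535
  16:1089  17:3390  18:177  19:2087  20:1314  21:3150  22:433  23:3584
  24:1993  25:1920  26:1745  27:3196  28:2154  29:2254  30:883  31:3104
  32:2505  33:1121  34:3103  35:736  36:985  37:1478  38:1205  39:3772
  40:781  41:937  42:12  43:2263  44:1632  45:535  46:1958  47:693
  48:778  49:3216  50:3397  51:1181  52:3039  53:1310  54:3660  55:3682
  56:877  57:76  58:1689  59:2750  60:2124  61:2286
Giant step factor: 1769^(-62) ≡ 1241 (mod 3793).
Scan 972·1241^i mod 3793 for i = 0, 1, …:
  i=0: 972   i=1: 78   i=2: 1973   i=3: 2008
  i=4: 3720   i=5: 439   i=6: 2400   i=7: 895
  i=8: 3139   i=9: 88     …   i=24: 1786
  i=25: 1314
Match at i=25, j=20: e = 25·62 + 20 = 1570.

1570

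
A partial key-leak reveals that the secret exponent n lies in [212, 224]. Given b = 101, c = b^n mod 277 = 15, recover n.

Compute 101^212 mod 277 = 55, then multiply by 101 repeatedly:
  101^212=55  101^213=15
Found 15 at exponent 213.

213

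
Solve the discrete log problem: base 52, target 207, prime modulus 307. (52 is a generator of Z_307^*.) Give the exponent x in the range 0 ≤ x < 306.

Baby-step giant-step with m = ceil(sqrt(306)) = 18.
Baby table (52^j mod 307 for j=0..17):
  0:1  1:52  2:248  3:2  4:104  5:189  6:4  7:208
  8:71  9:8  10:109  11:142  12:16  13:218  14:284  15:32
  16:129  17:261
Giant step factor: 52^(-18) ≡ 24 (mod 307).
Scan 207·24^i mod 307 for i = 0, 1, …:
  i=0: 207   i=1: 56   i=2: 116   i=3: 21
  i=4: 197   i=5: 123   i=6: 189
Match at i=6, j=5: x = 6·18 + 5 = 113.

113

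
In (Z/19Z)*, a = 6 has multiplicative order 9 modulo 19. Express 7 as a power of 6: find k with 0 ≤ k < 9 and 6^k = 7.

3

Successive powers of 6 modulo 19:
  6^0=1  6^1=6  6^2=17  6^3=7
So 6^3 ≡ 7 (mod 19), giving k = 3.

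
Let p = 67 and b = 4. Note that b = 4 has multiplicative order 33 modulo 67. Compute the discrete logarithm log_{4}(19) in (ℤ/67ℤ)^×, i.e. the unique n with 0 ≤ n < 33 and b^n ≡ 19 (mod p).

Successive powers of 4 modulo 67:
  4^0=1  4^1=4  4^2=16  4^3=64  4^4=55  4^5=19
So 4^5 ≡ 19 (mod 67), giving n = 5.

5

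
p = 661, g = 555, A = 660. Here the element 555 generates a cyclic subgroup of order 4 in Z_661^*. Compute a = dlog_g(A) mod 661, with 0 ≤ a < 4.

2

Successive powers of 555 modulo 661:
  555^0=1  555^1=555  555^2=660
So 555^2 ≡ 660 (mod 661), giving a = 2.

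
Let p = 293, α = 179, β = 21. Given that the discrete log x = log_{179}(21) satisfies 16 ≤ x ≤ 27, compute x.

Compute 179^16 mod 293 = 56, then multiply by 179 repeatedly:
  179^16=56  179^17=62  179^18=257  179^19=2  179^20=65
  179^21=208  179^22=21
Found 21 at exponent 22.

22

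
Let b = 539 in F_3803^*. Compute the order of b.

1901

The order of 539 must divide p − 1 = 3802 = 2 · 1901.
Divisors: 1, 2, 1901, 3802.
Check each in increasing order: 539^1 ≡ 539;  539^2 ≡ 1493;  539^1901 ≡ 1.
Smallest exponent giving 1 is 1901.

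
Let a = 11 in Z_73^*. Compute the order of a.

72

The order of 11 must divide p − 1 = 72 = 2^3 · 3^2.
Divisors: 1, 2, 3, 4, 6, 8, 9, 12, 18, 24, 36, 72.
Check each in increasing order: 11^1 ≡ 11;  11^2 ≡ 48;  11^3 ≡ 17;  11^4 ≡ 41;  11^6 ≡ 70;  11^8 ≡ 2;  11^9 ≡ 22;  11^12 ≡ 9;  11^18 ≡ 46;  11^24 ≡ 8;  11^36 ≡ 72;  11^72 ≡ 1.
Smallest exponent giving 1 is 72.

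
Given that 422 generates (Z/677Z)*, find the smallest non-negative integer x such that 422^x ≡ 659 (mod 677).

253

Baby-step giant-step with m = ceil(sqrt(676)) = 26.
Baby table (422^j mod 677 for j=0..25):
  0:1  1:422  2:33  3:386  4:412  5:552  6:56  7:614
  8:494  9:629  10:54  11:447  12:428  13:534  14:584  15:20
  16:316  17:660  18:273  19:116  20:208  21:443  22:94  23:402
  24:394  25:403
Giant step factor: 422^(-26) ≡ 414 (mod 677).
Scan 659·414^i mod 677 for i = 0, 1, …:
  i=0: 659   i=1: 672   i=2: 638   i=3: 102
  i=4: 254   i=5: 221   i=6: 99   i=7: 366
  i=8: 553   i=9: 116
Match at i=9, j=19: x = 9·26 + 19 = 253.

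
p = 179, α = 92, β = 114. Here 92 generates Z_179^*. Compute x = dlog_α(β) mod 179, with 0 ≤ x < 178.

161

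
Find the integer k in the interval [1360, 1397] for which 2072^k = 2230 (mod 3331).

1393

Compute 2072^1360 mod 3331 = 2111, then multiply by 2072 repeatedly:
  2072^1360=2111  2072^1361=389  2072^1362=3237  2072^1363=1761  2072^1364=1347
  2072^1365=2937  2072^1366=3058  2072^1367=614  2072^1368=3097  2072^1369=1478
  2072^1370=1227  2072^1371=791  2072^1372=100  2072^1373=678  2072^1374=2465
  2072^1375=1057  2072^1376=1637  2072^1377=906  2072^1378=1879  2072^1379=2680
  2072^1380=183  2072^1381=2773  2072^1382=3012  2072^1383=1901  2072^1384=1630
  2072^1385=3057  2072^1386=1873  2072^1387=241  2072^1388=3033  2072^1389=2110
  2072^1390=1648  2072^1391=381  2072^1392=3316  2072^1393=2230
Found 2230 at exponent 1393.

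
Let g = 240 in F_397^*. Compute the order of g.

12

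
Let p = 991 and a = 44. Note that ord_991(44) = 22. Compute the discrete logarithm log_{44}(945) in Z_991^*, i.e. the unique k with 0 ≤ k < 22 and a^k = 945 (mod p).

Successive powers of 44 modulo 991:
  44^0=1  44^1=44  44^2=945
So 44^2 ≡ 945 (mod 991), giving k = 2.

2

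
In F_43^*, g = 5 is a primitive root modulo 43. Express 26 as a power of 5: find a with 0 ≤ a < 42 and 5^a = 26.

41

Baby-step giant-step with m = ceil(sqrt(42)) = 7.
Baby table (5^j mod 43 for j=0..6):
  0:1  1:5  2:25  3:39  4:23  5:29  6:16
Giant step factor: 5^(-7) ≡ 7 (mod 43).
Scan 26·7^i mod 43 for i = 0, 1, …:
  i=0: 26   i=1: 10   i=2: 27   i=3: 17
  i=4: 33   i=5: 16
Match at i=5, j=6: a = 5·7 + 6 = 41.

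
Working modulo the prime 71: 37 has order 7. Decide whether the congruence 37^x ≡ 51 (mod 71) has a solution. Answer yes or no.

no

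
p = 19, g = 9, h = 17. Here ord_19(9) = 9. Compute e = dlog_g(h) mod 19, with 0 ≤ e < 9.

8

Successive powers of 9 modulo 19:
  9^0=1  9^1=9  9^2=5  9^3=7  9^4=6  9^5=16
  9^6=11  9^7=4  9^8=17
So 9^8 ≡ 17 (mod 19), giving e = 8.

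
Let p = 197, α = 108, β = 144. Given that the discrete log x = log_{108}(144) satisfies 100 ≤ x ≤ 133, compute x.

110

Compute 108^100 mod 197 = 156, then multiply by 108 repeatedly:
  108^100=156  108^101=103  108^102=92  108^103=86  108^104=29
  108^105=177  108^106=7  108^107=165  108^108=90  108^109=67
  108^110=144
Found 144 at exponent 110.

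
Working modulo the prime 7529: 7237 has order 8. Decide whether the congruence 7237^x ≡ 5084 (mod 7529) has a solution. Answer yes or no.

⟨7237⟩ has order 8; its elements mod 7529 are {1, 292, 1315, 2445, 5084, 6214, 7237, 7528}.
5084 is in this set.

yes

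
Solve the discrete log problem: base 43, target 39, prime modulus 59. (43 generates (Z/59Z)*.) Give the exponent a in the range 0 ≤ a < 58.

Baby-step giant-step with m = ceil(sqrt(58)) = 8.
Baby table (43^j mod 59 for j=0..7):
  0:1  1:43  2:20  3:34  4:46  5:31  6:35  7:30
Giant step factor: 43^(-8) ≡ 22 (mod 59).
Scan 39·22^i mod 59 for i = 0, 1, …:
  i=0: 39   i=1: 32   i=2: 55   i=3: 30
Match at i=3, j=7: a = 3·8 + 7 = 31.

31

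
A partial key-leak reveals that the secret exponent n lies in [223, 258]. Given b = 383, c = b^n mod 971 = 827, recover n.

Compute 383^223 mod 971 = 176, then multiply by 383 repeatedly:
  383^223=176  383^224=409  383^225=316  383^226=624  383^227=126
  383^228=679  383^229=800  383^230=535  383^231=24  383^232=453
  383^233=661  383^234=703  383^235=282  383^236=225  383^237=727
  383^238=735  383^239=886  383^240=459  383^241=46  383^242=140
  383^243=215  383^244=781  383^245=55  383^246=674  383^247=827
Found 827 at exponent 247.

247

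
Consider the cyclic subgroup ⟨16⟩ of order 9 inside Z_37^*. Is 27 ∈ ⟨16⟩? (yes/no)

⟨16⟩ has order 9; its elements mod 37 are {1, 7, 9, 10, 12, 16, 26, 33, 34}.
27 is not in this set.

no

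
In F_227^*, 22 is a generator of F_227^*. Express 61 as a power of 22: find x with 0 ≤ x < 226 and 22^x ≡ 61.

Baby-step giant-step with m = ceil(sqrt(226)) = 16.
Baby table (22^j mod 227 for j=0..15):
  0:1  1:22  2:30  3:206  4:219  5:51  6:214  7:168
  8:64  9:46  10:104  11:18  12:169  13:86  14:76  15:83
Giant step factor: 22^(-16) ≡ 159 (mod 227).
Scan 61·159^i mod 227 for i = 0, 1, …:
  i=0: 61   i=1: 165   i=2: 130   i=3: 13
  i=4: 24   i=5: 184   i=6: 200   i=7: 20
  i=8: 2   i=9: 91   i=10: 168
Match at i=10, j=7: x = 10·16 + 7 = 167.

167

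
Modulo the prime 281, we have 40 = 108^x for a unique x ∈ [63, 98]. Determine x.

Compute 108^63 mod 281 = 129, then multiply by 108 repeatedly:
  108^63=129  108^64=163  108^65=182  108^66=267  108^67=174
  108^68=246  108^69=154  108^70=53  108^71=104  108^72=273
  108^73=260  108^74=261  108^75=88  108^76=231  108^77=220
  108^78=156  108^79=269  108^80=109  108^81=251  108^82=132
  108^83=206  108^84=49  108^85=234  108^86=263  108^87=23
  108^88=236  108^89=198  108^90=28  108^91=214  108^92=70
  108^93=254  108^94=175  108^95=73  108^96=16  108^97=42
  108^98=40
Found 40 at exponent 98.

98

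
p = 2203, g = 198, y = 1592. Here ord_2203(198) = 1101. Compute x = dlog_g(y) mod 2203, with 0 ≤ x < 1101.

Baby-step giant-step with m = ceil(sqrt(1101)) = 34.
Baby table (198^j mod 2203 for j=0..33):
  0:1  1:198  2:1753  3:1223  4:2027  5:400  6:2095  7:646
  8:134  9:96  10:1384  11:860  12:649  13:728  14:949  15:647
  16:332  17:1849  18:404  19:684  20:1049  21:620  22:1595  23:781
  24:428  25:1030  26:1264  27:1333  28:1777  29:1569  30:39  31:1113
  32:74  33:1434
Giant step factor: 198^(-34) ≡ 838 (mod 2203).
Scan 1592·838^i mod 2203 for i = 0, 1, …:
  i=0: 1592   i=1: 1281   i=2: 617   i=3: 1544
  i=4: 711   i=5: 1008   i=6: 955   i=7: 601
  i=8: 1354   i=9: 107     …   i=31: 179
  i=32: 198
Match at i=32, j=1: x = 32·34 + 1 = 1089.

1089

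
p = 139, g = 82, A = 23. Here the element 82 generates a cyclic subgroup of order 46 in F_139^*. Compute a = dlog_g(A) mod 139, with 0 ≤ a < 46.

5

Successive powers of 82 modulo 139:
  82^0=1  82^1=82  82^2=52  82^3=94  82^4=63  82^5=23
So 82^5 ≡ 23 (mod 139), giving a = 5.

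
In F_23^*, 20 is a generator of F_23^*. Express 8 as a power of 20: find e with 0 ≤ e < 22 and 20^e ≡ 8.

Successive powers of 20 modulo 23:
  20^0=1  20^1=20  20^2=9  20^3=19  20^4=12  20^5=10
  20^6=16  20^7=21  20^8=6  20^9=5  20^10=8
So 20^10 ≡ 8 (mod 23), giving e = 10.

10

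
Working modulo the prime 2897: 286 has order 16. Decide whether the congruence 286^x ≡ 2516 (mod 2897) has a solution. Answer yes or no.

yes

⟨286⟩ has order 16; its elements mod 2897 are {1, 286, 311, 381, 680, 861, 1120, 1247, 1650, 1777, 2036, 2217, 2516, 2586, 2611, 2896}.
2516 is in this set.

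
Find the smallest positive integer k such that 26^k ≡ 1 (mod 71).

14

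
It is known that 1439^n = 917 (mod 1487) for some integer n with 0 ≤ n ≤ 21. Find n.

5

Compute 1439^0 mod 1487 = 1, then multiply by 1439 repeatedly:
  1439^0=1  1439^1=1439  1439^2=817  1439^3=933  1439^4=1313
  1439^5=917
Found 917 at exponent 5.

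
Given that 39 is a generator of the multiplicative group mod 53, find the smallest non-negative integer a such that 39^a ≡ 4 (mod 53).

14

Baby-step giant-step with m = ceil(sqrt(52)) = 8.
Baby table (39^j mod 53 for j=0..7):
  0:1  1:39  2:37  3:12  4:44  5:20  6:38  7:51
Giant step factor: 39^(-8) ≡ 36 (mod 53).
Scan 4·36^i mod 53 for i = 0, 1, …:
  i=0: 4   i=1: 38
Match at i=1, j=6: a = 1·8 + 6 = 14.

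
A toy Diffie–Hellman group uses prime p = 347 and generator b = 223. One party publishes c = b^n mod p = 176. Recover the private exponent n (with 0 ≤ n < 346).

Baby-step giant-step with m = ceil(sqrt(346)) = 19.
Baby table (223^j mod 347 for j=0..18):
  0:1  1:223  2:108  3:141  4:213  5:307  6:102  7:191
  8:259  9:155  10:212  11:84  12:341  13:50  14:46  15:195
  16:110  17:240  18:82
Giant step factor: 223^(-19) ≡ 76 (mod 347).
Scan 176·76^i mod 347 for i = 0, 1, …:
  i=0: 176   i=1: 190   i=2: 213
Match at i=2, j=4: n = 2·19 + 4 = 42.

42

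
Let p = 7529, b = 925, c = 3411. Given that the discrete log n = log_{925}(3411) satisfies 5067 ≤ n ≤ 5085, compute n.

5069

Compute 925^5067 mod 7529 = 3686, then multiply by 925 repeatedly:
  925^5067=3686  925^5068=6442  925^5069=3411
Found 3411 at exponent 5069.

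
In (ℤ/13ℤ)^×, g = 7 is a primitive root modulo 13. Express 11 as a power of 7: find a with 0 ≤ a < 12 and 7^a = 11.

Successive powers of 7 modulo 13:
  7^0=1  7^1=7  7^2=10  7^3=5  7^4=9  7^5=11
So 7^5 ≡ 11 (mod 13), giving a = 5.

5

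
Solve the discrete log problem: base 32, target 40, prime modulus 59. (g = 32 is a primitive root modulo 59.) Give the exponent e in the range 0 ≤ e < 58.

Baby-step giant-step with m = ceil(sqrt(58)) = 8.
Baby table (32^j mod 59 for j=0..7):
  0:1  1:32  2:21  3:23  4:28  5:11  6:57  7:54
Giant step factor: 32^(-8) ≡ 7 (mod 59).
Scan 40·7^i mod 59 for i = 0, 1, …:
  i=0: 40   i=1: 44   i=2: 13   i=3: 32
Match at i=3, j=1: e = 3·8 + 1 = 25.

25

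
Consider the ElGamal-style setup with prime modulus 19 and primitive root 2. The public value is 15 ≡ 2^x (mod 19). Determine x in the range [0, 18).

11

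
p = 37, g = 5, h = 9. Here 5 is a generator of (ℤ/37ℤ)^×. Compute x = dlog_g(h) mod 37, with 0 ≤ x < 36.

Successive powers of 5 modulo 37:
  5^0=1  5^1=5  5^2=25  5^3=14  5^4=33  5^5=17
  5^6=11  5^7=18  5^8=16  5^9=6  5^10=30  5^11=2
  5^12=10  5^13=13  5^14=28  5^15=29  5^16=34  5^17=22
  5^18=36  5^19=32  5^20=12  5^21=23  5^22=4  5^23=20
  5^24=26  5^25=19  5^26=21  5^27=31  5^28=7  5^29=35
  5^30=27  5^31=24  5^32=9
So 5^32 ≡ 9 (mod 37), giving x = 32.

32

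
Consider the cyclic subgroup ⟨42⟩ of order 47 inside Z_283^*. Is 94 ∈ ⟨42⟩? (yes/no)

94 ∈ ⟨42⟩ iff 94^47 ≡ 1 (mod 283), since |⟨42⟩| = 47.
94^47 mod 283 = 238.
Since 238 ≠ 1, 94 does not lie in the subgroup.

no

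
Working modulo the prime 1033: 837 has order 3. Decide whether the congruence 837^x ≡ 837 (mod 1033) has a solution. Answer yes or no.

837 ∈ ⟨837⟩ iff 837^3 ≡ 1 (mod 1033), since |⟨837⟩| = 3.
837^3 mod 1033 = 1.
Since 1 = 1, 837 lies in the subgroup.

yes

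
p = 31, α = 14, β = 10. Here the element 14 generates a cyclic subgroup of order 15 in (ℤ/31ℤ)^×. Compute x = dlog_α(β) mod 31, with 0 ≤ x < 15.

2

Successive powers of 14 modulo 31:
  14^0=1  14^1=14  14^2=10
So 14^2 ≡ 10 (mod 31), giving x = 2.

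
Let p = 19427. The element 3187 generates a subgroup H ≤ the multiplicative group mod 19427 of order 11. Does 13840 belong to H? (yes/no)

no

13840 ∈ ⟨3187⟩ iff 13840^11 ≡ 1 (mod 19427), since |⟨3187⟩| = 11.
13840^11 mod 19427 = 1928.
Since 1928 ≠ 1, 13840 does not lie in the subgroup.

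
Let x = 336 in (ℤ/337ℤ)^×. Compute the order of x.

2

The order of 336 must divide p − 1 = 336 = 2^4 · 3 · 7.
Divisors: 1, 2, 3, 4, 6, 7, 8, 12, 14, 16, 21, 24, 28, 42, 48, 56, 84, 112, 168, 336.
Check each in increasing order: 336^1 ≡ 336;  336^2 ≡ 1.
Smallest exponent giving 1 is 2.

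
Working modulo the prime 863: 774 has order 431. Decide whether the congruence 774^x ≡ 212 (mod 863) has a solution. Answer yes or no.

yes

212 ∈ ⟨774⟩ iff 212^431 ≡ 1 (mod 863), since |⟨774⟩| = 431.
212^431 mod 863 = 1.
Since 1 = 1, 212 lies in the subgroup.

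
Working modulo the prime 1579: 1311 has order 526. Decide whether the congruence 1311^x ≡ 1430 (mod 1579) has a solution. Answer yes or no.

yes

1430 ∈ ⟨1311⟩ iff 1430^526 ≡ 1 (mod 1579), since |⟨1311⟩| = 526.
1430^526 mod 1579 = 1.
Since 1 = 1, 1430 lies in the subgroup.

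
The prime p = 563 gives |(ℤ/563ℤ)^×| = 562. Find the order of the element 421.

281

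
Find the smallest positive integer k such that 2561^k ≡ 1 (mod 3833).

The order of 2561 must divide p − 1 = 3832 = 2^3 · 479.
Divisors: 1, 2, 4, 8, 479, 958, 1916, 3832.
Check each in increasing order: 2561^1 ≡ 2561;  2561^2 ≡ 458;  2561^4 ≡ 2782;  2561^8 ≡ 697;  2561^479 ≡ 3026;  2561^958 ≡ 3472;  2561^1916 ≡ 3832;  2561^3832 ≡ 1.
Smallest exponent giving 1 is 3832.

3832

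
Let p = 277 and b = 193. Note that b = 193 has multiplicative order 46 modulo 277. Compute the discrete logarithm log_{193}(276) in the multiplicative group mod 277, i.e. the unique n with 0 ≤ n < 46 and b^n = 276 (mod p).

23

Successive powers of 193 modulo 277:
  193^0=1  193^1=193  193^2=131  193^3=76  193^4=264  193^5=261
  193^6=236  193^7=120  193^8=169  193^9=208  193^10=256  193^11=102
  193^12=19  193^13=66  193^14=273  193^15=59  193^16=30  193^17=250
  193^18=52  193^19=64  193^20=164  193^21=74  193^22=155  193^23=276
So 193^23 ≡ 276 (mod 277), giving n = 23.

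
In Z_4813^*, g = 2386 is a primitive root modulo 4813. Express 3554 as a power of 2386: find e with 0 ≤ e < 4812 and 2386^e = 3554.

134

Baby-step giant-step with m = ceil(sqrt(4812)) = 70.
Baby table (2386^j mod 4813 for j=0..69):
  0:1  1:2386  2:4030  3:4019  4:1838  5:825  6:4746  7:3780
  8:4331  9:255  10:1992  11:2481  12:4489  13:1829  14:3416  15:2167
  16:1300  17:2228  18:2456  19:2595  20:2152  21:4014  22:4347  23:4740
  24:3903  25:4216  26:206  27:590  28:2344  29:78  30:3214  31:1495
  32:637  33:3787  34:1781  35:4400  36:1247  37:908  38:638  39:1360
  40:998  41:3606  42:3085  43:1733  44:571  45:327  46:516  47:3861
  48:264  49:4214  50:247  51:2156  52:3932  53:1215  54:1564  55:1629
  56:2703  57:4751  58:1271  59:416  60:1098  61:1556  62:1793  63:4154
  64:1477  65:1006  66:3442  67:1634  68:194  69:836
Giant step factor: 2386^(-70) ≡ 362 (mod 4813).
Scan 3554·362^i mod 4813 for i = 0, 1, …:
  i=0: 3554   i=1: 1477
Match at i=1, j=64: e = 1·70 + 64 = 134.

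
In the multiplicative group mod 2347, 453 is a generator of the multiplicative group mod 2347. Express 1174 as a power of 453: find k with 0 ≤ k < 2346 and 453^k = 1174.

213

Baby-step giant-step with m = ceil(sqrt(2346)) = 49.
Baby table (453^j mod 2347 for j=0..48):
  0:1  1:453  2:1020  3:2048  4:679  5:130  6:215  7:1168
  8:1029  9:1431  10:471  11:2133  12:1632  13:2338  14:617  15:208
  16:344  17:930  18:1177  19:412  20:1223  21:127  22:1203  23:455
  24:1926  25:1741  26:81  27:1488  28:475  29:1598  30:1018  31:1142
  32:986  33:728  34:1204  35:908  36:599  37:1442  38:760  39:1618
  40:690  41:419  42:2047  43:226  44:1457  45:514  46:489  47:899
  48:1216
Giant step factor: 453^(-49) ≡ 1091 (mod 2347).
Scan 1174·1091^i mod 2347 for i = 0, 1, …:
  i=0: 1174   i=1: 1719   i=2: 176   i=3: 1909
  i=4: 930
Match at i=4, j=17: k = 4·49 + 17 = 213.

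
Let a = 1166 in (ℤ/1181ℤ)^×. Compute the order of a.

The order of 1166 must divide p − 1 = 1180 = 2^2 · 5 · 59.
Divisors: 1, 2, 4, 5, 10, 20, 59, 118, 236, 295, 590, 1180.
Check each in increasing order: 1166^1 ≡ 1166;  1166^2 ≡ 225;  1166^4 ≡ 1023;  1166^5 ≡ 8;  1166^10 ≡ 64;  1166^20 ≡ 553;  1166^59 ≡ 1006;  1166^118 ≡ 1100;  1166^236 ≡ 656;  1166^295 ≡ 938;  1166^590 ≡ 1180;  1166^1180 ≡ 1.
Smallest exponent giving 1 is 1180.

1180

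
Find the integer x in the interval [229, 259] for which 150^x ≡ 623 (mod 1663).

250

Compute 150^229 mod 1663 = 1257, then multiply by 150 repeatedly:
  150^229=1257  150^230=631  150^231=1522  150^232=469  150^233=504
  150^234=765  150^235=3  150^236=450  150^237=980  150^238=656
  150^239=283  150^240=875  150^241=1536  150^242=906  150^243=1197
  150^244=1609  150^245=215  150^246=653  150^247=1496  150^248=1558
  150^249=880  150^250=623
Found 623 at exponent 250.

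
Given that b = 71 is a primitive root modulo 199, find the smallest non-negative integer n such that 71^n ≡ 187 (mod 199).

Baby-step giant-step with m = ceil(sqrt(198)) = 15.
Baby table (71^j mod 199 for j=0..14):
  0:1  1:71  2:66  3:109  4:177  5:30  6:140  7:189
  8:86  9:136  10:104  11:21  12:98  13:192  14:100
Giant step factor: 71^(-15) ≡ 171 (mod 199).
Scan 187·171^i mod 199 for i = 0, 1, …:
  i=0: 187   i=1: 137   i=2: 144   i=3: 147
  i=4: 63   i=5: 27   i=6: 40   i=7: 74
  i=8: 117   i=9: 107   i=10: 188   i=11: 109
Match at i=11, j=3: n = 11·15 + 3 = 168.

168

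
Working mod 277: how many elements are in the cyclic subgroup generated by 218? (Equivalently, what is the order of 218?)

The order of 218 must divide p − 1 = 276 = 2^2 · 3 · 23.
Divisors: 1, 2, 3, 4, 6, 12, 23, 46, 69, 92, 138, 276.
Check each in increasing order: 218^1 ≡ 218;  218^2 ≡ 157;  218^3 ≡ 155;  218^4 ≡ 273;  218^6 ≡ 203;  218^12 ≡ 213;  218^23 ≡ 1.
Smallest exponent giving 1 is 23.

23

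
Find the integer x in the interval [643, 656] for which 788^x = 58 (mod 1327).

Compute 788^643 mod 1327 = 297, then multiply by 788 repeatedly:
  788^643=297  788^644=484  788^645=543  788^646=590  788^647=470
  788^648=127  788^649=551  788^650=259  788^651=1061  788^652=58
Found 58 at exponent 652.

652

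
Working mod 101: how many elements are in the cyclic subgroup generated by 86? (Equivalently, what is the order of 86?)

100

The order of 86 must divide p − 1 = 100 = 2^2 · 5^2.
Divisors: 1, 2, 4, 5, 10, 20, 25, 50, 100.
Check each in increasing order: 86^1 ≡ 86;  86^2 ≡ 23;  86^4 ≡ 24;  86^5 ≡ 44;  86^10 ≡ 17;  86^20 ≡ 87;  86^25 ≡ 91;  86^50 ≡ 100;  86^100 ≡ 1.
Smallest exponent giving 1 is 100.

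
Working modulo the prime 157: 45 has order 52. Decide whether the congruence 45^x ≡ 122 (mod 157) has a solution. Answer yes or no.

122 ∈ ⟨45⟩ iff 122^52 ≡ 1 (mod 157), since |⟨45⟩| = 52.
122^52 mod 157 = 12.
Since 12 ≠ 1, 122 does not lie in the subgroup.

no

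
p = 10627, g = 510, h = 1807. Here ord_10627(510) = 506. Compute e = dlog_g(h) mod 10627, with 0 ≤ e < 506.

Baby-step giant-step with m = ceil(sqrt(506)) = 23.
Baby table (510^j mod 10627 for j=0..22):
  0:1  1:510  2:5052  3:4786  4:7277  5:2447  6:4611  7:3043
  8:388  9:6594  10:4808  11:7870  12:7321  13:3633  14:3732  15:1087
  16:1766  17:7992  18:5779  19:3611  20:3139  21:6840  22:2744
Giant step factor: 510^(-23) ≡ 6506 (mod 10627).
Scan 1807·6506^i mod 10627 for i = 0, 1, …:
  i=0: 1807   i=1: 2880   i=2: 1879   i=3: 3724
  i=4: 9411   i=5: 5819   i=6: 5040   i=7: 5945
  i=8: 6517   i=9: 8499     …   i=15: 1216
  i=16: 4808
Match at i=16, j=10: e = 16·23 + 10 = 378.

378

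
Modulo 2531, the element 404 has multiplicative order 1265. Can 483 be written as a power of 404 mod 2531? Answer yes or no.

yes

483 ∈ ⟨404⟩ iff 483^1265 ≡ 1 (mod 2531), since |⟨404⟩| = 1265.
483^1265 mod 2531 = 1.
Since 1 = 1, 483 lies in the subgroup.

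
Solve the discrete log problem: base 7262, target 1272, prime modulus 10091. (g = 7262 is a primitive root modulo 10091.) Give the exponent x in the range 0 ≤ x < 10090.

3262

Baby-step giant-step with m = ceil(sqrt(10090)) = 101.
Baby table (7262^j mod 10091 for j=0..100):
  0:1  1:7262  2:1078  3:7911  4:1619  5:1163  6:9630  7:2430
  8:7592  9:5971  10:375  11:8771  12:610  13:9962  14:1665  15:2212
  16:8763  17:3060  18:1338  19:9014  20:9442  21:9550  22:6748  23:2080
  24:8824  25:2038  26:6550  27:7217  28:7291  29:9856  30:8900  31:9036
  32:7750  33:2993  34:9243  35:7425  36:4137  37:1987  38:9555  39:2694
  40:7470  41:8015  42:42  43:2274  44:4912  45:9350  46:7452  47:8482
  48:820  49:1150  50:6043  51:8598  52:5659  53:5106  54:5438  55:4673
  56:9384  57:2085  58:4770  59:7428  60:5741  61:5221  62:3015  63:7551
  64:868  65:6632  66:7332  67:4868  68:2643  69:384  70:3492  71:221
  72:433  73:6145  74:2588  75:4614  76:4748  77:9120  78:2207  79:2726
  80:7761  81:2147  82:919  83:3627  84:1764  85:4689  86:4484  87:9242
  88:163  89:3059  90:4167  91:7936  92:1531  93:7931  94:5585  95:2541
  96:6394  97:4537  98:579  99:6842  100:8611
Giant step factor: 7262^(-101) ≡ 9267 (mod 10091).
Scan 1272·9267^i mod 10091 for i = 0, 1, …:
  i=0: 1272   i=1: 1336   i=2: 9146   i=3: 1673
  i=4: 3915   i=5: 3160   i=6: 9729   i=7: 5649
  i=8: 7266   i=9: 6870     …   i=31: 7386
  i=32: 8900
Match at i=32, j=30: x = 32·101 + 30 = 3262.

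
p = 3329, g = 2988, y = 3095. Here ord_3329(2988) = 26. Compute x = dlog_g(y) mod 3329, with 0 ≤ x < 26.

Successive powers of 2988 modulo 3329:
  2988^0=1  2988^1=2988  2988^2=3095
So 2988^2 ≡ 3095 (mod 3329), giving x = 2.

2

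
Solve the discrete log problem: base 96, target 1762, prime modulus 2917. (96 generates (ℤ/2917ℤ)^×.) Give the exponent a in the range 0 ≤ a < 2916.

1959

Baby-step giant-step with m = ceil(sqrt(2916)) = 54.
Baby table (96^j mod 2917 for j=0..53):
  0:1  1:96  2:465  3:885  4:367  5:228  6:1469  7:1008
  8:507  9:2000  10:2395  11:2394  12:2298  13:1833  14:948  15:581
  16:353  17:1801  18:793  19:286  20:1203  21:1725  22:2248  23:2867
  24:1034  25:86  26:2422  27:2069  28:268  29:2392  30:2106  31:903
  32:2095  33:2764  34:2814  35:1780  36:1694  37:2189  38:120  39:2769
  40:377  41:1188  42:285  43:1107  44:1260  45:1363  46:2500  47:806
  48:1534  49:1414  50:1562  51:1185  52:2914  53:2629
Giant step factor: 96^(-54) ≡ 1470 (mod 2917).
Scan 1762·1470^i mod 2917 for i = 0, 1, …:
  i=0: 1762   i=1: 2761   i=2: 1123   i=3: 2705
  i=4: 479   i=5: 1133   i=6: 2820   i=7: 343
  i=8: 2486   i=9: 2336     …   i=35: 431
  i=36: 581
Match at i=36, j=15: a = 36·54 + 15 = 1959.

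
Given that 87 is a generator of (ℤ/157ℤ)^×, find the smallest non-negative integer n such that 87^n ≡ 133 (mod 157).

73

Baby-step giant-step with m = ceil(sqrt(156)) = 13.
Baby table (87^j mod 157 for j=0..12):
  0:1  1:87  2:33  3:45  4:147  5:72  6:141  7:21
  8:100  9:65  10:3  11:104  12:99
Giant step factor: 87^(-13) ≡ 107 (mod 157).
Scan 133·107^i mod 157 for i = 0, 1, …:
  i=0: 133   i=1: 101   i=2: 131   i=3: 44
  i=4: 155   i=5: 100
Match at i=5, j=8: n = 5·13 + 8 = 73.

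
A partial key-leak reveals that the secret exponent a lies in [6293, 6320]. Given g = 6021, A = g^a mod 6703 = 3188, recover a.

6313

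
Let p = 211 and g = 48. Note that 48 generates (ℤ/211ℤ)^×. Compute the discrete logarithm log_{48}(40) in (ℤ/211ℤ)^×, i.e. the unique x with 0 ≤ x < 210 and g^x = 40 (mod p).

195

Baby-step giant-step with m = ceil(sqrt(210)) = 15.
Baby table (48^j mod 211 for j=0..14):
  0:1  1:48  2:194  3:28  4:78  5:157  6:151  7:74
  8:176  9:8  10:173  11:75  12:13  13:202  14:201
Giant step factor: 48^(-15) ≡ 40 (mod 211).
Scan 40·40^i mod 211 for i = 0, 1, …:
  i=0: 40   i=1: 123   i=2: 67   i=3: 148
  i=4: 12   i=5: 58   i=6: 210   i=7: 171
  i=8: 88   i=9: 144   i=10: 63   i=11: 199
  i=12: 153   i=13: 1
Match at i=13, j=0: x = 13·15 + 0 = 195.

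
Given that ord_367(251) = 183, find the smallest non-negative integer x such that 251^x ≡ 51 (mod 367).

86

Baby-step giant-step with m = ceil(sqrt(183)) = 14.
Baby table (251^j mod 367 for j=0..13):
  0:1  1:251  2:244  3:322  4:82  5:30  6:190  7:347
  8:118  9:258  10:166  11:195  12:134  13:237
Giant step factor: 251^(-14) ≡ 89 (mod 367).
Scan 51·89^i mod 367 for i = 0, 1, …:
  i=0: 51   i=1: 135   i=2: 271   i=3: 264
  i=4: 8   i=5: 345   i=6: 244
Match at i=6, j=2: x = 6·14 + 2 = 86.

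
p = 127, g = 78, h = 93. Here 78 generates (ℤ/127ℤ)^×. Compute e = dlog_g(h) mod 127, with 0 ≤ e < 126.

Baby-step giant-step with m = ceil(sqrt(126)) = 12.
Baby table (78^j mod 127 for j=0..11):
  0:1  1:78  2:115  3:80  4:17  5:56  6:50  7:90
  8:35  9:63  10:88  11:6
Giant step factor: 78^(-12) ≡ 73 (mod 127).
Scan 93·73^i mod 127 for i = 0, 1, …:
  i=0: 93   i=1: 58   i=2: 43   i=3: 91
  i=4: 39   i=5: 53   i=6: 59   i=7: 116
  i=8: 86   i=9: 55   i=10: 78
Match at i=10, j=1: e = 10·12 + 1 = 121.

121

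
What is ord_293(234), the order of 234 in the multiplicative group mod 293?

146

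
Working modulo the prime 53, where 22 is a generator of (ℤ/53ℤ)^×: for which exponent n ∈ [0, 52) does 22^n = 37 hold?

34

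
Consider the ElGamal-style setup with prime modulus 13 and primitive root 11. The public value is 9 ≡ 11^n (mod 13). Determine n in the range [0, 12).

Successive powers of 11 modulo 13:
  11^0=1  11^1=11  11^2=4  11^3=5  11^4=3  11^5=7
  11^6=12  11^7=2  11^8=9
So 11^8 ≡ 9 (mod 13), giving n = 8.

8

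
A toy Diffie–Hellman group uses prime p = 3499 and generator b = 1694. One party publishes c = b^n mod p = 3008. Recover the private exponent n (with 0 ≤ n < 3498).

1771

Baby-step giant-step with m = ceil(sqrt(3498)) = 60.
Baby table (1694^j mod 3499 for j=0..59):
  0:1  1:1694  2:456  3:2684  4:1495  5:2753  6:2914  7:2726
  8:2663  9:911  10:175  11:2534  12:2822  13:834  14:2699  15:2412
  16:2595  17:1186  18:658  19:1970  20:2633  21:2576  22:491  23:2491
  24:3459  25:2220  26:2754  27:1109  28:3182  29:1848  30:2406  31:2928
  32:1949  33:2049  34:3497  35:111  36:2587  37:1630  38:509  39:1492
  40:1170  41:1546  42:1672  43:1677  44:3149  45:1930  46:1354  47:1831
  48:1600  49:2174  50:1808  51:1127  52:2183  53:3058  54:1732  55:1846
  56:2517  57:2016  58:80  59:2558
Giant step factor: 1694^(-60) ≡ 3290 (mod 3499).
Scan 3008·3290^i mod 3499 for i = 0, 1, …:
  i=0: 3008   i=1: 1148   i=2: 1499   i=3: 1619
  i=4: 1032   i=5: 1250   i=6: 1175   i=7: 2854
  i=8: 1843   i=9: 3202     …   i=28: 2966
  i=29: 2928
Match at i=29, j=31: n = 29·60 + 31 = 1771.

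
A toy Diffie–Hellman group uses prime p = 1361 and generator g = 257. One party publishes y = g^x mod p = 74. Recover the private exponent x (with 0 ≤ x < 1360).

385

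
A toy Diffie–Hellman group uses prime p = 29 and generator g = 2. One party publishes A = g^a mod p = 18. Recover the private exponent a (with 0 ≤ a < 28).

11

Successive powers of 2 modulo 29:
  2^0=1  2^1=2  2^2=4  2^3=8  2^4=16  2^5=3
  2^6=6  2^7=12  2^8=24  2^9=19  2^10=9  2^11=18
So 2^11 ≡ 18 (mod 29), giving a = 11.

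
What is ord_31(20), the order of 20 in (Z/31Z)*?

15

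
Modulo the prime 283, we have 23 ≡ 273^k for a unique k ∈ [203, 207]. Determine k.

206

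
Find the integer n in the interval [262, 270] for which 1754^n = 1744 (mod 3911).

263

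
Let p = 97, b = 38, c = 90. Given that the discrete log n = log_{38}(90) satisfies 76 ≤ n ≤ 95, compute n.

Compute 38^76 mod 97 = 43, then multiply by 38 repeatedly:
  38^76=43  38^77=82  38^78=12  38^79=68  38^80=62
  38^81=28  38^82=94  38^83=80  38^84=33  38^85=90
Found 90 at exponent 85.

85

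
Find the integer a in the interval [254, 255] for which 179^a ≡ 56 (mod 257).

255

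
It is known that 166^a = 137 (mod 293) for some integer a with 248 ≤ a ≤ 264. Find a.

248

Compute 166^248 mod 293 = 137, then multiply by 166 repeatedly:
  166^248=137
Found 137 at exponent 248.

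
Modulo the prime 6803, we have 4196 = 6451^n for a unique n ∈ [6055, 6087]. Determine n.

Compute 6451^6055 mod 6803 = 3684, then multiply by 6451 repeatedly:
  6451^6055=3684  6451^6056=2605  6451^6057=1445  6451^6058=1585  6451^6059=6729
  6451^6060=5639  6451^6061=1548  6451^6062=6147  6451^6063=6413  6451^6064=1220
  6451^6065=5952  6451^6066=220  6451^6067=4196
Found 4196 at exponent 6067.

6067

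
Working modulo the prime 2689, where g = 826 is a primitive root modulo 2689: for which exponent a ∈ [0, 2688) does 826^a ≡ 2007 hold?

545

Baby-step giant-step with m = ceil(sqrt(2688)) = 52.
Baby table (826^j mod 2689 for j=0..51):
  0:1  1:826  2:1959  3:2045  4:478  5:2234  6:630  7:1403
  8:2608  9:319  10:2661  11:1073  12:1617  13:1898  14:61  15:1984
  16:1183  17:1051  18:2268  19:1824  20:784  21:2224  22:437  23:636
  24:981  25:917  26:1833  27:151  28:1032  29:19  30:2249  31:2264
  32:1209  33:1015  34:2111  35:1214  36:2456  37:1150  38:683  39:2157
  40:1564  41:1144  42:1105  43:1159  44:50  45:965  46:1146  47:68
  48:2388  49:1451  50:1921  51:236
Giant step factor: 826^(-52) ≡ 2363 (mod 2689).
Scan 2007·2363^i mod 2689 for i = 0, 1, …:
  i=0: 2007   i=1: 1834   i=2: 1763   i=3: 708
  i=4: 446   i=5: 2499   i=6: 93   i=7: 1950
  i=8: 1593   i=9: 2348   i=10: 917
Match at i=10, j=25: a = 10·52 + 25 = 545.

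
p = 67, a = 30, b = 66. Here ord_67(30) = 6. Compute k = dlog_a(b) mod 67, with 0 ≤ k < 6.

3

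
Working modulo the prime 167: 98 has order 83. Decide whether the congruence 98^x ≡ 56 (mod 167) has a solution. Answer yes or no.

56 ∈ ⟨98⟩ iff 56^83 ≡ 1 (mod 167), since |⟨98⟩| = 83.
56^83 mod 167 = 1.
Since 1 = 1, 56 lies in the subgroup.

yes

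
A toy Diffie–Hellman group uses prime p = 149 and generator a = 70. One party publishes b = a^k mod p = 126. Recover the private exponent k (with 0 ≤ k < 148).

Baby-step giant-step with m = ceil(sqrt(148)) = 13.
Baby table (70^j mod 149 for j=0..12):
  0:1  1:70  2:132  3:2  4:140  5:115  6:4  7:131
  8:81  9:8  10:113  11:13  12:16
Giant step factor: 70^(-13) ≡ 60 (mod 149).
Scan 126·60^i mod 149 for i = 0, 1, …:
  i=0: 126   i=1: 110   i=2: 44   i=3: 107
  i=4: 13
Match at i=4, j=11: k = 4·13 + 11 = 63.

63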